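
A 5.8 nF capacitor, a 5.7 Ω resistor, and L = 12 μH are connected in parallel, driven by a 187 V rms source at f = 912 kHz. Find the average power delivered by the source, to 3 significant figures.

6.13 kW

ω = 2πf = 5.73e+06 rad/s
X_L = ωL = 68.8 Ω
X_C = 1/(ωC) = 30.1 Ω
Parallel: admittances add. Y = 1/R + 1/(jωL) + jωC
Y = (0.175 + j0.0187) S
|Y| = 0.176 S → |Z| = 1/|Y| = 5.67 Ω, ∠Z = −∠Y = -6.08°
I = V/|Z| = 33.0 A
P = VI cos φ = 187 × 33.0 × cos(-6.08°) = 6.13 kW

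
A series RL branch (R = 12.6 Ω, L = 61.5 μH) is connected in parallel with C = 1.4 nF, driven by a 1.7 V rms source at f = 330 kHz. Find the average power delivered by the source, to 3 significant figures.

ω = 2πf = 2.073e+06 rad/s
X_L = ωL = 128 Ω
X_C = 1/(ωC) = 344 Ω
Branch 1 (R+jX_L): Z₁ = 12.6 + j128 Ω, |Z₁| = 128 Ω
Branch 2 (−jX_C): Z₂ = −j344 Ω
Parallel: Z = Z₁Z₂/(Z₁+Z₂), |Z| = 203 Ω, ∠Z = 81.0°
I = V/|Z| = 8.37 mA
P = VI cos φ = 1.7 × 0.00837 × cos(81.0°) = 2.22 mW

2.22 mW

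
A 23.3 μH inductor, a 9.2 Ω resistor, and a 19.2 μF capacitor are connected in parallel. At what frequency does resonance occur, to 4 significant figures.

ω₀ = 1/√(LC) = 1/√(2.33e-05 × 1.92e-05) = 47280 rad/s
f₀ = ω₀/(2π) = 7.525 kHz

7.525 kHz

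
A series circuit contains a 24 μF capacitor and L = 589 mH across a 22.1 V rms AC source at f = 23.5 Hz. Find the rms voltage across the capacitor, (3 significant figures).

ω = 2πf = 147.7 rad/s
X_L = ωL = 87.0 Ω
X_C = 1/(ωC) = 282 Ω
Net reactance X = X_L − X_C = -195 Ω
Z = − j195 Ω
|Z| = √(0² + 195²) = 195 Ω
I = V/|Z| = 113 mA
V_C = I·|Z_C| = 0.113 × 282 = 31.9 V

31.9 V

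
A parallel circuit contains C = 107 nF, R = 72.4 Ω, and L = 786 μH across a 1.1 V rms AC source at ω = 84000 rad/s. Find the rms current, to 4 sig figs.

16.63 mA

X_L = ωL = 66.02 Ω
X_C = 1/(ωC) = 111.3 Ω
Parallel: admittances add. Y = 1/R + 1/(jωL) + jωC
Y = (0.01381 − j0.006158) S
|Y| = 0.01512 S → |Z| = 1/|Y| = 66.13 Ω, ∠Z = −∠Y = 24.03°
I = V/|Z| = 1.1/66.13 = 16.63 mA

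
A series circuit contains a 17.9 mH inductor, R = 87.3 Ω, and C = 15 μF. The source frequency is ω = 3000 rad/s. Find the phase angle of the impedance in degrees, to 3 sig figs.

19.8°

X_L = ωL = 53.7 Ω
X_C = 1/(ωC) = 22.2 Ω
Net reactance X = X_L − X_C = 31.5 Ω
Z = 87.3 + j31.5 Ω
|Z| = √(87.3² + 31.5²) = 92.8 Ω
∠Z = arctan(31.5/87.3) = 19.8°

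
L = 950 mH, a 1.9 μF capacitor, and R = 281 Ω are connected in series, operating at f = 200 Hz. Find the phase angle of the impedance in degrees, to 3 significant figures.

70.1°

ω = 2πf = 1257 rad/s
X_L = ωL = 1190 Ω
X_C = 1/(ωC) = 419 Ω
Net reactance X = X_L − X_C = 775 Ω
Z = 281 + j775 Ω
|Z| = √(281² + 775²) = 824 Ω
∠Z = arctan(775/281) = 70.1°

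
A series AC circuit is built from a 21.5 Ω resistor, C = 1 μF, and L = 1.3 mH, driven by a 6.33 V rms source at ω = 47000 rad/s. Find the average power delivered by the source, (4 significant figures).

X_L = ωL = 61.10 Ω
X_C = 1/(ωC) = 21.28 Ω
Net reactance X = X_L − X_C = 39.82 Ω
Z = 21.50 + j39.82 Ω
|Z| = √(21.50² + 39.82²) = 45.26 Ω
∠Z = arctan(39.82/21.50) = 61.64°
I = V/|Z| = 139.9 mA
P = VI cos φ = 6.33 × 0.1399 × cos(61.64°) = 420.6 mW

420.6 mW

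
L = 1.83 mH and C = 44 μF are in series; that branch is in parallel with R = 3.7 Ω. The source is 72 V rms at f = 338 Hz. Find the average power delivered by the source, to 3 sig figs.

ω = 2πf = 2124 rad/s
X_L = ωL = 3.89 Ω
X_C = 1/(ωC) = 10.7 Ω
Branch 1: Z₁ = R = 3.70 Ω
Branch 2 (series LC): Z₂ = j(X_L − X_C) = −j6.82 Ω
Parallel: Z = Z₁Z₂/(Z₁+Z₂), |Z| = 3.25 Ω, ∠Z = -28.5°
I = V/|Z| = 22.1 A
P = VI cos φ = 72 × 22.1 × cos(-28.5°) = 1.40 kW

1.40 kW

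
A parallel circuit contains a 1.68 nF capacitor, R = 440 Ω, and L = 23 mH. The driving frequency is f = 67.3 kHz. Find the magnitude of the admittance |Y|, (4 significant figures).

2.353 mS

ω = 2πf = 422900 rad/s
X_L = ωL = 9726 Ω
X_C = 1/(ωC) = 1408 Ω
Parallel: admittances add. Y = 1/R + 1/(jωL) + jωC
Y = (0.002273 + j0.0006076) S
|Y| = 0.002353 S → |Z| = 1/|Y| = 425.1 Ω, ∠Z = −∠Y = -14.97°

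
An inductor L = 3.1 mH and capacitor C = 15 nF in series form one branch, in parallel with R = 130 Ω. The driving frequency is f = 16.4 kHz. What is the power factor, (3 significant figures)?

0.929

ω = 2πf = 103000 rad/s
X_L = ωL = 319 Ω
X_C = 1/(ωC) = 647 Ω
Branch 1: Z₁ = R = 130 Ω
Branch 2 (series LC): Z₂ = j(X_L − X_C) = −j328 Ω
Parallel: Z = Z₁Z₂/(Z₁+Z₂), |Z| = 121 Ω, ∠Z = -21.6°
cos φ = cos(-21.6°) = 0.929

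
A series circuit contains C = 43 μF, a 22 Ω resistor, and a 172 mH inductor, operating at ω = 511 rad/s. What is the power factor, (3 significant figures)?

X_L = ωL = 87.9 Ω
X_C = 1/(ωC) = 45.5 Ω
Net reactance X = X_L − X_C = 42.4 Ω
Z = 22.0 + j42.4 Ω
|Z| = √(22.0² + 42.4²) = 47.8 Ω
∠Z = arctan(42.4/22.0) = 62.6°
cos φ = cos(62.6°) = 0.461

0.461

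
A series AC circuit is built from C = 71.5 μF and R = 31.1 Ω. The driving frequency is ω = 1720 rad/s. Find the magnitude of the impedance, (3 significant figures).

32.1 Ω

X_C = 1/(ωC) = 8.13 Ω
Z = 31.1 − j8.13 Ω
|Z| = √(31.1² + 8.13²) = 32.1 Ω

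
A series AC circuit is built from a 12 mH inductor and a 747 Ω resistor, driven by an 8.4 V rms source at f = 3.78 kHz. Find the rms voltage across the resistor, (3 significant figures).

7.85 V

ω = 2πf = 23750 rad/s
X_L = ωL = 285 Ω
Z = 747 + j285 Ω
|Z| = √(747² + 285²) = 800 Ω
I = V/|Z| = 10.5 mA
V_R = I·|Z_R| = 0.0105 × 747 = 7.85 V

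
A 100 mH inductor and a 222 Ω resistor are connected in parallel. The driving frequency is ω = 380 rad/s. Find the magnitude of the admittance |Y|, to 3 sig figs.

26.7 mS

X_L = ωL = 38.0 Ω
Parallel: admittances add. Y = 1/R + 1/(jωL)
Y = (0.00450 − j0.0263) S
|Y| = 0.0267 S → |Z| = 1/|Y| = 37.5 Ω, ∠Z = −∠Y = 80.3°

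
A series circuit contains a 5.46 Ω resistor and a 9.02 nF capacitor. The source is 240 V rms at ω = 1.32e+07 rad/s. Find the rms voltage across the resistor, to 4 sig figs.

130.8 V

X_C = 1/(ωC) = 8.399 Ω
Z = 5.460 − j8.399 Ω
|Z| = √(5.460² + 8.399²) = 10.02 Ω
I = V/|Z| = 23.96 A
V_R = I·|Z_R| = 23.96 × 5.460 = 130.8 V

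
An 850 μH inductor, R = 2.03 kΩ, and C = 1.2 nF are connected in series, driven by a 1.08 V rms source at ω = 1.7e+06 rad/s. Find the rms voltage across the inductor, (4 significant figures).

0.6957 V

X_L = ωL = 1445 Ω
X_C = 1/(ωC) = 490.2 Ω
Net reactance X = X_L − X_C = 954.8 Ω
Z = 2030 + j954.8 Ω
|Z| = √(2030² + 954.8²) = 2243 Ω
I = V/|Z| = 481.4 μA
V_L = I·|Z_L| = 0.0004814 × 1445 = 0.6957 V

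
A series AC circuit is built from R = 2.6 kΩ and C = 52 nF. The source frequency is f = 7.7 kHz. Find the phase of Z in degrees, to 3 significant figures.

ω = 2πf = 48380 rad/s
X_C = 1/(ωC) = 397 Ω
Z = 2600 − j397 Ω
|Z| = √(2600² + 397²) = 2630 Ω
∠Z = arctan(-397/2600) = -8.69°

-8.69°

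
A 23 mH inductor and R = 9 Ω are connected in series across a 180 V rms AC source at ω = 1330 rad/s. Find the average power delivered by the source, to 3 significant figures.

287 W

X_L = ωL = 30.6 Ω
Z = 9.00 + j30.6 Ω
|Z| = √(9.00² + 30.6²) = 31.9 Ω
∠Z = arctan(30.6/9.00) = 73.6°
I = V/|Z| = 5.65 A
P = VI cos φ = 180 × 5.65 × cos(73.6°) = 287 W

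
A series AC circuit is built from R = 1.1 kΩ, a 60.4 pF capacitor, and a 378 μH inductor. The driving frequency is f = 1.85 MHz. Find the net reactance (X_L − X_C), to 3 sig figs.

2970 Ω

ω = 2πf = 1.162e+07 rad/s
X_L = ωL = 4390 Ω
X_C = 1/(ωC) = 1420 Ω
X = 4390 − 1420 = 2970 Ω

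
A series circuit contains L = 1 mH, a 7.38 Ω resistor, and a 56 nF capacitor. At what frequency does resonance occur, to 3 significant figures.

ω₀ = 1/√(LC) = 1/√(0.001 × 5.6e-08) = 133600 rad/s
f₀ = ω₀/(2π) = 21.3 kHz

21.3 kHz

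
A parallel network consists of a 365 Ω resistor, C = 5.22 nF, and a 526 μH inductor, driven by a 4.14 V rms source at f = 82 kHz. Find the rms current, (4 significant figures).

ω = 2πf = 515200 rad/s
X_L = ωL = 271.0 Ω
X_C = 1/(ωC) = 371.8 Ω
Parallel: admittances add. Y = 1/R + 1/(jωL) + jωC
Y = (0.002740 − j0.001000) S
|Y| = 0.002917 S → |Z| = 1/|Y| = 342.9 Ω, ∠Z = −∠Y = 20.06°
I = V/|Z| = 4.14/342.9 = 12.08 mA

12.08 mA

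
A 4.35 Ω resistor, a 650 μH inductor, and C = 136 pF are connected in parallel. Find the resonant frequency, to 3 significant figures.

535 kHz

ω₀ = 1/√(LC) = 1/√(0.00065 × 1.36e-10) = 3.363e+06 rad/s
f₀ = ω₀/(2π) = 535 kHz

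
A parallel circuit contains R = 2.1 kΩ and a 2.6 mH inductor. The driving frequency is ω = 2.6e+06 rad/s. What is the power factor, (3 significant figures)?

0.955

X_L = ωL = 6760 Ω
Parallel: admittances add. Y = 1/R + 1/(jωL)
Y = (0.000476 − j0.000148) S
|Y| = 0.000499 S → |Z| = 1/|Y| = 2010 Ω, ∠Z = −∠Y = 17.3°
cos φ = cos(17.3°) = 0.955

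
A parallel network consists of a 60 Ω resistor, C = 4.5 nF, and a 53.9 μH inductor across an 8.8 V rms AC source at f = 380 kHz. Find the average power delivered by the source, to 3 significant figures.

1.29 W

ω = 2πf = 2.388e+06 rad/s
X_L = ωL = 129 Ω
X_C = 1/(ωC) = 93.1 Ω
Parallel: admittances add. Y = 1/R + 1/(jωL) + jωC
Y = (0.0167 + j0.00297) S
|Y| = 0.0169 S → |Z| = 1/|Y| = 59.1 Ω, ∠Z = −∠Y = -10.1°
I = V/|Z| = 149 mA
P = VI cos φ = 8.8 × 0.149 × cos(-10.1°) = 1.29 W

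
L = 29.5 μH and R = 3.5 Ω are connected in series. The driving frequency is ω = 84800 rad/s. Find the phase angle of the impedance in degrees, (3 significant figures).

35.6°

X_L = ωL = 2.50 Ω
Z = 3.50 + j2.50 Ω
|Z| = √(3.50² + 2.50²) = 4.30 Ω
∠Z = arctan(2.50/3.50) = 35.6°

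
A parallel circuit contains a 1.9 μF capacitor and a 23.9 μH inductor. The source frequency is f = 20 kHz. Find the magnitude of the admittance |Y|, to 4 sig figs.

ω = 2πf = 125700 rad/s
X_L = ωL = 3.003 Ω
X_C = 1/(ωC) = 4.188 Ω
Parallel: admittances add. Y = 1/(jωL) + jωC
Y = (0 − j0.09420) S
|Y| = 0.09420 S → |Z| = 1/|Y| = 10.62 Ω, ∠Z = −∠Y = 90.00°

94.20 mS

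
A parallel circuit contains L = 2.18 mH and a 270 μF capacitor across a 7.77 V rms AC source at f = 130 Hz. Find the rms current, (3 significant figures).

ω = 2πf = 816.8 rad/s
X_L = ωL = 1.78 Ω
X_C = 1/(ωC) = 4.53 Ω
Parallel: admittances add. Y = 1/(jωL) + jωC
Y = (0 − j0.341) S
|Y| = 0.341 S → |Z| = 1/|Y| = 2.93 Ω, ∠Z = −∠Y = 90.0°
I = V/|Z| = 7.77/2.93 = 2.65 A

2.65 A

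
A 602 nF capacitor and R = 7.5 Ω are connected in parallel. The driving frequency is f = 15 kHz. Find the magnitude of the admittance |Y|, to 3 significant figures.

145 mS

ω = 2πf = 94250 rad/s
X_C = 1/(ωC) = 17.6 Ω
Parallel: admittances add. Y = 1/R + jωC
Y = (0.133 + j0.0567) S
|Y| = 0.145 S → |Z| = 1/|Y| = 6.90 Ω, ∠Z = −∠Y = -23.1°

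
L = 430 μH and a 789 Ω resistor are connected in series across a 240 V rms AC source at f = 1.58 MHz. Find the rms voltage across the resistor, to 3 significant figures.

ω = 2πf = 9.927e+06 rad/s
X_L = ωL = 4270 Ω
Z = 789 + j4270 Ω
|Z| = √(789² + 4270²) = 4340 Ω
I = V/|Z| = 55.3 mA
V_R = I·|Z_R| = 0.0553 × 789 = 43.6 V

43.6 V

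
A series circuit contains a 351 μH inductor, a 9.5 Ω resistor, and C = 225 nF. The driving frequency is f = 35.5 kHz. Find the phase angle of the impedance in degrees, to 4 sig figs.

80.76°

ω = 2πf = 223100 rad/s
X_L = ωL = 78.29 Ω
X_C = 1/(ωC) = 19.93 Ω
Net reactance X = X_L − X_C = 58.37 Ω
Z = 9.500 + j58.37 Ω
|Z| = √(9.500² + 58.37²) = 59.13 Ω
∠Z = arctan(58.37/9.500) = 80.76°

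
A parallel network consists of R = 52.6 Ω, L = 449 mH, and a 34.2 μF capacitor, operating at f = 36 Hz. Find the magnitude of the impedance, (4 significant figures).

52.28 Ω

ω = 2πf = 226.2 rad/s
X_L = ωL = 101.6 Ω
X_C = 1/(ωC) = 129.3 Ω
Parallel: admittances add. Y = 1/R + 1/(jωL) + jωC
Y = (0.01901 − j0.002110) S
|Y| = 0.01913 S → |Z| = 1/|Y| = 52.28 Ω, ∠Z = −∠Y = 6.334°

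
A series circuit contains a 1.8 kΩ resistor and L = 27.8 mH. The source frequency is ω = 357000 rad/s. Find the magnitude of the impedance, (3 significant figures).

X_L = ωL = 9920 Ω
Z = 1800 + j9920 Ω
|Z| = √(1800² + 9920²) = 10100 Ω

10100 Ω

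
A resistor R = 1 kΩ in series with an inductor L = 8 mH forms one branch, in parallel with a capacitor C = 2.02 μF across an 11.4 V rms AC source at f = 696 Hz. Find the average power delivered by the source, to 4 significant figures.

ω = 2πf = 4373 rad/s
X_L = ωL = 34.98 Ω
X_C = 1/(ωC) = 113.2 Ω
Branch 1 (R+jX_L): Z₁ = 1000 + j34.98 Ω, |Z₁| = 1001 Ω
Branch 2 (−jX_C): Z₂ = −j113.2 Ω
Parallel: Z = Z₁Z₂/(Z₁+Z₂), |Z| = 112.9 Ω, ∠Z = -83.52°
I = V/|Z| = 100.9 mA
P = VI cos φ = 11.4 × 0.1009 × cos(-83.52°) = 129.8 mW

129.8 mW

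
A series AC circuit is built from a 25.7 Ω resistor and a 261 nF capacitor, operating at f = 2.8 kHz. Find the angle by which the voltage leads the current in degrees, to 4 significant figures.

-83.27°

ω = 2πf = 17590 rad/s
X_C = 1/(ωC) = 217.8 Ω
Z = 25.70 − j217.8 Ω
|Z| = √(25.70² + 217.8²) = 219.3 Ω
∠Z = arctan(-217.8/25.70) = -83.27°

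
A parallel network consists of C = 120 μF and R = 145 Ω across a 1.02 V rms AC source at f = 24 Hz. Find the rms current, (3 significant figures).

ω = 2πf = 150.8 rad/s
X_C = 1/(ωC) = 55.3 Ω
Parallel: admittances add. Y = 1/R + jωC
Y = (0.00690 + j0.0181) S
|Y| = 0.0194 S → |Z| = 1/|Y| = 51.6 Ω, ∠Z = −∠Y = -69.1°
I = V/|Z| = 1.02/51.6 = 19.8 mA

19.8 mA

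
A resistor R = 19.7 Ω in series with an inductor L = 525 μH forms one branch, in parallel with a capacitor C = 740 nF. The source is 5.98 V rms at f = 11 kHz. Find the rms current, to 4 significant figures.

191.5 mA

ω = 2πf = 69120 rad/s
X_L = ωL = 36.29 Ω
X_C = 1/(ωC) = 19.55 Ω
Branch 1 (R+jX_L): Z₁ = 19.70 + j36.29 Ω, |Z₁| = 41.29 Ω
Branch 2 (−jX_C): Z₂ = −j19.55 Ω
Parallel: Z = Z₁Z₂/(Z₁+Z₂), |Z| = 31.23 Ω, ∠Z = -68.84°
I = V/|Z| = 5.98/31.23 = 191.5 mA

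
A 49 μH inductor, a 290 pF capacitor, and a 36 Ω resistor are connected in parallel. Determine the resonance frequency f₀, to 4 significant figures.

ω₀ = 1/√(LC) = 1/√(4.9e-05 × 2.9e-10) = 8.389e+06 rad/s
f₀ = ω₀/(2π) = 1.335 MHz

1.335 MHz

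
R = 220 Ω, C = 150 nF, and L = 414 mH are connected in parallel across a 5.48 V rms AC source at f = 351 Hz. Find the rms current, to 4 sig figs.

ω = 2πf = 2205 rad/s
X_L = ωL = 913.0 Ω
X_C = 1/(ωC) = 3023 Ω
Parallel: admittances add. Y = 1/R + 1/(jωL) + jωC
Y = (0.004545 − j0.0007644) S
|Y| = 0.004609 S → |Z| = 1/|Y| = 217.0 Ω, ∠Z = −∠Y = 9.546°
I = V/|Z| = 5.48/217.0 = 25.26 mA

25.26 mA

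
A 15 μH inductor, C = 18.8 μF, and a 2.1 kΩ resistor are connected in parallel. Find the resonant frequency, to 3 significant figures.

9.48 kHz

ω₀ = 1/√(LC) = 1/√(1.5e-05 × 1.88e-05) = 59550 rad/s
f₀ = ω₀/(2π) = 9.48 kHz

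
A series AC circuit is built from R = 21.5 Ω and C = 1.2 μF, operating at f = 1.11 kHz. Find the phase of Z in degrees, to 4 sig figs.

-79.80°

ω = 2πf = 6974 rad/s
X_C = 1/(ωC) = 119.5 Ω
Z = 21.50 − j119.5 Ω
|Z| = √(21.50² + 119.5²) = 121.4 Ω
∠Z = arctan(-119.5/21.50) = -79.80°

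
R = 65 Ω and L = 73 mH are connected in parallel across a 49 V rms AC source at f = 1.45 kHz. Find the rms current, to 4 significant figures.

ω = 2πf = 9111 rad/s
X_L = ωL = 665.1 Ω
Parallel: admittances add. Y = 1/R + 1/(jωL)
Y = (0.01538 − j0.001504) S
|Y| = 0.01546 S → |Z| = 1/|Y| = 64.69 Ω, ∠Z = −∠Y = 5.582°
I = V/|Z| = 49/64.69 = 757.4 mA

757.4 mA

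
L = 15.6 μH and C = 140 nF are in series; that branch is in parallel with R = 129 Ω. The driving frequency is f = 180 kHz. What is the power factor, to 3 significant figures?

ω = 2πf = 1.131e+06 rad/s
X_L = ωL = 17.6 Ω
X_C = 1/(ωC) = 6.32 Ω
Branch 1: Z₁ = R = 129 Ω
Branch 2 (series LC): Z₂ = j(X_L − X_C) = j11.3 Ω
Parallel: Z = Z₁Z₂/(Z₁+Z₂), |Z| = 11.3 Ω, ∠Z = 85.0°
cos φ = cos(85.0°) = 0.0875

0.0875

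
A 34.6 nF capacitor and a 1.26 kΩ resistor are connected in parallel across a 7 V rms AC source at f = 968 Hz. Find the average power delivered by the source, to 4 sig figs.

38.89 mW

ω = 2πf = 6082 rad/s
X_C = 1/(ωC) = 4752 Ω
Parallel: admittances add. Y = 1/R + jωC
Y = (0.0007937 + j0.0002104) S
|Y| = 0.0008211 S → |Z| = 1/|Y| = 1218 Ω, ∠Z = −∠Y = -14.85°
I = V/|Z| = 5.748 mA
P = VI cos φ = 7 × 0.005748 × cos(-14.85°) = 38.89 mW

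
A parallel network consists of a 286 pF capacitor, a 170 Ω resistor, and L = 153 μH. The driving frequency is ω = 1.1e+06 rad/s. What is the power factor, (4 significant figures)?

X_L = ωL = 168.3 Ω
X_C = 1/(ωC) = 3179 Ω
Parallel: admittances add. Y = 1/R + 1/(jωL) + jωC
Y = (0.005882 − j0.005627) S
|Y| = 0.008140 S → |Z| = 1/|Y| = 122.8 Ω, ∠Z = −∠Y = 43.73°
cos φ = cos(43.73°) = 0.7226

0.7226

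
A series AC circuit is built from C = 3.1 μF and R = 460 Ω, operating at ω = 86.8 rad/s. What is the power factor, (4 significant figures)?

X_C = 1/(ωC) = 3716 Ω
Z = 460.0 − j3716 Ω
|Z| = √(460.0² + 3716²) = 3745 Ω
∠Z = arctan(-3716/460.0) = -82.94°
cos φ = cos(-82.94°) = 0.1228

0.1228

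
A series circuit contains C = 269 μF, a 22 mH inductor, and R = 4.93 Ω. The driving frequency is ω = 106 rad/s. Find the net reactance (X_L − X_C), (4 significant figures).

-32.74 Ω

X_L = ωL = 2.332 Ω
X_C = 1/(ωC) = 35.07 Ω
X = 2.332 − 35.07 = -32.74 Ω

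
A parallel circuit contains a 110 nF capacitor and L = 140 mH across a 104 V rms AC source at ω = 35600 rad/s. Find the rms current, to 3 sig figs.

386 mA

X_L = ωL = 4980 Ω
X_C = 1/(ωC) = 255 Ω
Parallel: admittances add. Y = 1/(jωL) + jωC
Y = (0 + j0.00372) S
|Y| = 0.00372 S → |Z| = 1/|Y| = 269 Ω, ∠Z = −∠Y = -90.0°
I = V/|Z| = 104/269 = 386 mA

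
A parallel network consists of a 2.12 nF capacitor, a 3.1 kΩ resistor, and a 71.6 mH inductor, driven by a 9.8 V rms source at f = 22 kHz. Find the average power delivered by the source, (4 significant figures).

30.98 mW

ω = 2πf = 138200 rad/s
X_L = ωL = 9897 Ω
X_C = 1/(ωC) = 3412 Ω
Parallel: admittances add. Y = 1/R + 1/(jωL) + jωC
Y = (0.0003226 + j0.0001920) S
|Y| = 0.0003754 S → |Z| = 1/|Y| = 2664 Ω, ∠Z = −∠Y = -30.76°
I = V/|Z| = 3.679 mA
P = VI cos φ = 9.8 × 0.003679 × cos(-30.76°) = 30.98 mW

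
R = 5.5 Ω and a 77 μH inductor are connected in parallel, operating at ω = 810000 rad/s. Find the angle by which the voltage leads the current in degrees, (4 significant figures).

5.040°

X_L = ωL = 62.37 Ω
Parallel: admittances add. Y = 1/R + 1/(jωL)
Y = (0.1818 − j0.01603) S
|Y| = 0.1825 S → |Z| = 1/|Y| = 5.479 Ω, ∠Z = −∠Y = 5.040°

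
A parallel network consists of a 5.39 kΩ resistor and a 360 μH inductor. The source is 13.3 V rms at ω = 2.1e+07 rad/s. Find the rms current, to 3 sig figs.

3.03 mA

X_L = ωL = 7560 Ω
Parallel: admittances add. Y = 1/R + 1/(jωL)
Y = (0.000186 − j0.000132) S
|Y| = 0.000228 S → |Z| = 1/|Y| = 4390 Ω, ∠Z = −∠Y = 35.5°
I = V/|Z| = 13.3/4390 = 3.03 mA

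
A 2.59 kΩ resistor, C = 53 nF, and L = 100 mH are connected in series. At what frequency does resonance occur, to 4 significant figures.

2.186 kHz

ω₀ = 1/√(LC) = 1/√(0.1 × 5.3e-08) = 13740 rad/s
f₀ = ω₀/(2π) = 2.186 kHz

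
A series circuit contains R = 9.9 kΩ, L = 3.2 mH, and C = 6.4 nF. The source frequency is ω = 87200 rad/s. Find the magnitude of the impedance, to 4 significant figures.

X_L = ωL = 279.0 Ω
X_C = 1/(ωC) = 1792 Ω
Net reactance X = X_L − X_C = -1513 Ω
Z = 9900 − j1513 Ω
|Z| = √(9900² + 1513²) = 10010 Ω

10010 Ω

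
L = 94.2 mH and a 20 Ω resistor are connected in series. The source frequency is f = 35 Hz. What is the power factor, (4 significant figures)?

ω = 2πf = 219.9 rad/s
X_L = ωL = 20.72 Ω
Z = 20.00 + j20.72 Ω
|Z| = √(20.00² + 20.72²) = 28.79 Ω
∠Z = arctan(20.72/20.00) = 46.01°
cos φ = cos(46.01°) = 0.6946

0.6946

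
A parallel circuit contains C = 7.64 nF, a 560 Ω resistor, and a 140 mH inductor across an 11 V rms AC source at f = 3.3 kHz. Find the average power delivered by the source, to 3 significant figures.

216 mW

ω = 2πf = 20730 rad/s
X_L = ωL = 2900 Ω
X_C = 1/(ωC) = 6310 Ω
Parallel: admittances add. Y = 1/R + 1/(jωL) + jωC
Y = (0.00179 − j0.000186) S
|Y| = 0.00180 S → |Z| = 1/|Y| = 557 Ω, ∠Z = −∠Y = 5.95°
I = V/|Z| = 19.7 mA
P = VI cos φ = 11 × 0.0197 × cos(5.95°) = 216 mW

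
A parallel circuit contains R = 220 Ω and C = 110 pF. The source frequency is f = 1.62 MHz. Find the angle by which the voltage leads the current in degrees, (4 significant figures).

-13.84°

ω = 2πf = 1.018e+07 rad/s
X_C = 1/(ωC) = 893.1 Ω
Parallel: admittances add. Y = 1/R + jωC
Y = (0.004545 + j0.001120) S
|Y| = 0.004681 S → |Z| = 1/|Y| = 213.6 Ω, ∠Z = −∠Y = -13.84°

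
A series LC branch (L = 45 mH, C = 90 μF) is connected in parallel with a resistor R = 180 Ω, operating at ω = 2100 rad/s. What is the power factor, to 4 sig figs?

X_L = ωL = 94.50 Ω
X_C = 1/(ωC) = 5.291 Ω
Branch 1: Z₁ = R = 180.0 Ω
Branch 2 (series LC): Z₂ = j(X_L − X_C) = j89.21 Ω
Parallel: Z = Z₁Z₂/(Z₁+Z₂), |Z| = 79.93 Ω, ∠Z = 63.64°
cos φ = cos(63.64°) = 0.4441

0.4441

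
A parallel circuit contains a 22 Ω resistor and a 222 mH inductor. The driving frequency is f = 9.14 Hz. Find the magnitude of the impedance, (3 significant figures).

ω = 2πf = 57.43 rad/s
X_L = ωL = 12.7 Ω
Parallel: admittances add. Y = 1/R + 1/(jωL)
Y = (0.0455 − j0.0784) S
|Y| = 0.0907 S → |Z| = 1/|Y| = 11.0 Ω, ∠Z = −∠Y = 59.9°

11.0 Ω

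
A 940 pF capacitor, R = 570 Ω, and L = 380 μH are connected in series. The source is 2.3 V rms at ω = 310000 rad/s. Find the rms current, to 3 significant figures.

X_L = ωL = 118 Ω
X_C = 1/(ωC) = 3430 Ω
Net reactance X = X_L − X_C = -3310 Ω
Z = 570 − j3310 Ω
|Z| = √(570² + 3310²) = 3360 Ω
I = V/|Z| = 2.3/3360 = 684 μA

684 μA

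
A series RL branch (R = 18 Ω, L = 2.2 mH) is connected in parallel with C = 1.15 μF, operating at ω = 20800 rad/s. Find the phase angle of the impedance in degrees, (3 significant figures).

X_L = ωL = 45.8 Ω
X_C = 1/(ωC) = 41.8 Ω
Branch 1 (R+jX_L): Z₁ = 18.0 + j45.8 Ω, |Z₁| = 49.2 Ω
Branch 2 (−jX_C): Z₂ = −j41.8 Ω
Parallel: Z = Z₁Z₂/(Z₁+Z₂), |Z| = 112 Ω, ∠Z = -33.9°

-33.9°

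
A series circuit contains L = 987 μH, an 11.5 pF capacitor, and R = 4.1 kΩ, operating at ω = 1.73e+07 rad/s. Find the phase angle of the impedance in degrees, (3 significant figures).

X_L = ωL = 17100 Ω
X_C = 1/(ωC) = 5030 Ω
Net reactance X = X_L − X_C = 12000 Ω
Z = 4100 + j12000 Ω
|Z| = √(4100² + 12000²) = 12700 Ω
∠Z = arctan(12000/4100) = 71.2°

71.2°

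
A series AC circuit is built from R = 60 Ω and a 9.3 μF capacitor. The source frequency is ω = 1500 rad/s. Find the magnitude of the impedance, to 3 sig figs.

X_C = 1/(ωC) = 71.7 Ω
Z = 60.0 − j71.7 Ω
|Z| = √(60.0² + 71.7²) = 93.5 Ω

93.5 Ω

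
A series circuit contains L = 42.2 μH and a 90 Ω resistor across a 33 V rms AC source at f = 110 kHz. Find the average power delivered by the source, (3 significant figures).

10.9 W

ω = 2πf = 691200 rad/s
X_L = ωL = 29.2 Ω
Z = 90.0 + j29.2 Ω
|Z| = √(90.0² + 29.2²) = 94.6 Ω
∠Z = arctan(29.2/90.0) = 18.0°
I = V/|Z| = 349 mA
P = VI cos φ = 33 × 0.349 × cos(18.0°) = 10.9 W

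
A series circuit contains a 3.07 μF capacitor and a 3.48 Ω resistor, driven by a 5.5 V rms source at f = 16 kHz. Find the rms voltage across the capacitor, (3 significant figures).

ω = 2πf = 100500 rad/s
X_C = 1/(ωC) = 3.24 Ω
Z = 3.48 − j3.24 Ω
|Z| = √(3.48² + 3.24²) = 4.75 Ω
I = V/|Z| = 1.16 A
V_C = I·|Z_C| = 1.16 × 3.24 = 3.75 V

3.75 V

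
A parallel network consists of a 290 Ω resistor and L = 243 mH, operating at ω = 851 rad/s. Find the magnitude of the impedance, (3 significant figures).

168 Ω

X_L = ωL = 207 Ω
Parallel: admittances add. Y = 1/R + 1/(jωL)
Y = (0.00345 − j0.00484) S
|Y| = 0.00594 S → |Z| = 1/|Y| = 168 Ω, ∠Z = −∠Y = 54.5°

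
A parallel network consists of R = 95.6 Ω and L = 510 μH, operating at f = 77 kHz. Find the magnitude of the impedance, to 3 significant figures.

89.1 Ω

ω = 2πf = 483800 rad/s
X_L = ωL = 247 Ω
Parallel: admittances add. Y = 1/R + 1/(jωL)
Y = (0.0105 − j0.00405) S
|Y| = 0.0112 S → |Z| = 1/|Y| = 89.1 Ω, ∠Z = −∠Y = 21.2°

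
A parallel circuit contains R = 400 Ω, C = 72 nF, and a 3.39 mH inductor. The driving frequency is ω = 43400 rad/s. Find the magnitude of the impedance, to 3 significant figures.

225 Ω

X_L = ωL = 147 Ω
X_C = 1/(ωC) = 320 Ω
Parallel: admittances add. Y = 1/R + 1/(jωL) + jωC
Y = (0.00250 − j0.00367) S
|Y| = 0.00444 S → |Z| = 1/|Y| = 225 Ω, ∠Z = −∠Y = 55.8°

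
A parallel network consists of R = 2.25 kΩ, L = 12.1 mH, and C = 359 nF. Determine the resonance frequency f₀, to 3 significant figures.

ω₀ = 1/√(LC) = 1/√(0.0121 × 3.59e-07) = 15170 rad/s
f₀ = ω₀/(2π) = 2.41 kHz

2.41 kHz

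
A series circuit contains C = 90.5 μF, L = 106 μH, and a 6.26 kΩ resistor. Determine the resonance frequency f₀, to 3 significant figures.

ω₀ = 1/√(LC) = 1/√(0.000106 × 9.05e-05) = 10210 rad/s
f₀ = ω₀/(2π) = 1.62 kHz

1.62 kHz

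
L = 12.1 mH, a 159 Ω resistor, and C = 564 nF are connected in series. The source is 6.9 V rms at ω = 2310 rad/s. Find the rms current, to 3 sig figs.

9.12 mA

X_L = ωL = 28.0 Ω
X_C = 1/(ωC) = 768 Ω
Net reactance X = X_L − X_C = -740 Ω
Z = 159 − j740 Ω
|Z| = √(159² + 740²) = 757 Ω
I = V/|Z| = 6.9/757 = 9.12 mA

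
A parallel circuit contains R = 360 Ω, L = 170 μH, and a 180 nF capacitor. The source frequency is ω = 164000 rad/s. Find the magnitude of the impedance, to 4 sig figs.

X_L = ωL = 27.88 Ω
X_C = 1/(ωC) = 33.88 Ω
Parallel: admittances add. Y = 1/R + 1/(jωL) + jωC
Y = (0.002778 − j0.006348) S
|Y| = 0.006929 S → |Z| = 1/|Y| = 144.3 Ω, ∠Z = −∠Y = 66.37°

144.3 Ω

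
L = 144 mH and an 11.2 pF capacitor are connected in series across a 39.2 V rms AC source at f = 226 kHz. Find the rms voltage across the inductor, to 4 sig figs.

ω = 2πf = 1.42e+06 rad/s
X_L = ωL = 204500 Ω
X_C = 1/(ωC) = 62880 Ω
Net reactance X = X_L − X_C = 141600 Ω
Z = j141600 Ω
|Z| = √(0² + 141600²) = 141600 Ω
I = V/|Z| = 276.8 μA
V_L = I·|Z_L| = 0.0002768 × 204500 = 56.61 V

56.61 V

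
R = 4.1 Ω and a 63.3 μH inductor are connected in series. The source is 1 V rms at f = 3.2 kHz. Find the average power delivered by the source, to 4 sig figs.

ω = 2πf = 20110 rad/s
X_L = ωL = 1.273 Ω
Z = 4.100 + j1.273 Ω
|Z| = √(4.100² + 1.273²) = 4.293 Ω
∠Z = arctan(1.273/4.100) = 17.25°
I = V/|Z| = 232.9 mA
P = VI cos φ = 1 × 0.2329 × cos(17.25°) = 222.5 mW

222.5 mW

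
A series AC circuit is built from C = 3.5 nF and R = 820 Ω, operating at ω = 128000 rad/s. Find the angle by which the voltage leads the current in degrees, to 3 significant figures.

X_C = 1/(ωC) = 2230 Ω
Z = 820 − j2230 Ω
|Z| = √(820² + 2230²) = 2380 Ω
∠Z = arctan(-2230/820) = -69.8°

-69.8°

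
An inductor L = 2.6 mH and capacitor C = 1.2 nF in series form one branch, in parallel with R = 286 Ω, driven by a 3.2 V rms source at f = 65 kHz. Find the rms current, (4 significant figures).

ω = 2πf = 408400 rad/s
X_L = ωL = 1062 Ω
X_C = 1/(ωC) = 2040 Ω
Branch 1: Z₁ = R = 286.0 Ω
Branch 2 (series LC): Z₂ = j(X_L − X_C) = −j978.6 Ω
Parallel: Z = Z₁Z₂/(Z₁+Z₂), |Z| = 274.5 Ω, ∠Z = -16.29°
I = V/|Z| = 3.2/274.5 = 11.66 mA

11.66 mA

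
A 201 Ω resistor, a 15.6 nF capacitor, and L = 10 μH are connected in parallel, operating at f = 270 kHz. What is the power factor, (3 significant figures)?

ω = 2πf = 1.696e+06 rad/s
X_L = ωL = 17.0 Ω
X_C = 1/(ωC) = 37.8 Ω
Parallel: admittances add. Y = 1/R + 1/(jωL) + jωC
Y = (0.00498 − j0.0325) S
|Y| = 0.0329 S → |Z| = 1/|Y| = 30.4 Ω, ∠Z = −∠Y = 81.3°
cos φ = cos(81.3°) = 0.151

0.151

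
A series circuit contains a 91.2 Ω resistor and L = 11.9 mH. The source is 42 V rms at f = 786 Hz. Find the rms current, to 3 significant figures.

387 mA

ω = 2πf = 4939 rad/s
X_L = ωL = 58.8 Ω
Z = 91.2 + j58.8 Ω
|Z| = √(91.2² + 58.8²) = 108 Ω
I = V/|Z| = 42/108 = 387 mA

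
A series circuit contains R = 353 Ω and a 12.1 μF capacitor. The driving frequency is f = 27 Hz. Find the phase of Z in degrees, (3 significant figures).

ω = 2πf = 169.6 rad/s
X_C = 1/(ωC) = 487 Ω
Z = 353 − j487 Ω
|Z| = √(353² + 487²) = 602 Ω
∠Z = arctan(-487/353) = -54.1°

-54.1°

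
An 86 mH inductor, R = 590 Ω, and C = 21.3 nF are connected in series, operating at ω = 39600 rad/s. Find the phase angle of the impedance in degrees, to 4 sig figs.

75.12°

X_L = ωL = 3406 Ω
X_C = 1/(ωC) = 1186 Ω
Net reactance X = X_L − X_C = 2220 Ω
Z = 590.0 + j2220 Ω
|Z| = √(590.0² + 2220²) = 2297 Ω
∠Z = arctan(2220/590.0) = 75.12°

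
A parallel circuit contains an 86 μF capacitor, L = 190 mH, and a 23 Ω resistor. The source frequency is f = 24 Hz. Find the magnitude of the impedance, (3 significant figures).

20.5 Ω

ω = 2πf = 150.8 rad/s
X_L = ωL = 28.7 Ω
X_C = 1/(ωC) = 77.1 Ω
Parallel: admittances add. Y = 1/R + 1/(jωL) + jωC
Y = (0.0435 − j0.0219) S
|Y| = 0.0487 S → |Z| = 1/|Y| = 20.5 Ω, ∠Z = −∠Y = 26.8°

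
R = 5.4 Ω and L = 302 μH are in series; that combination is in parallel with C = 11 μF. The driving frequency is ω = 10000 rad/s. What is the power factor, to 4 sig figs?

0.9765

X_L = ωL = 3.020 Ω
X_C = 1/(ωC) = 9.091 Ω
Branch 1 (R+jX_L): Z₁ = 5.400 + j3.020 Ω, |Z₁| = 6.187 Ω
Branch 2 (−jX_C): Z₂ = −j9.091 Ω
Parallel: Z = Z₁Z₂/(Z₁+Z₂), |Z| = 6.923 Ω, ∠Z = -12.44°
cos φ = cos(-12.44°) = 0.9765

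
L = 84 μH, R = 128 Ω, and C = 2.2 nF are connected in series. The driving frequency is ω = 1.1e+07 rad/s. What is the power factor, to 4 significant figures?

0.1435

X_L = ωL = 924.0 Ω
X_C = 1/(ωC) = 41.32 Ω
Net reactance X = X_L − X_C = 882.7 Ω
Z = 128.0 + j882.7 Ω
|Z| = √(128.0² + 882.7²) = 891.9 Ω
∠Z = arctan(882.7/128.0) = 81.75°
cos φ = cos(81.75°) = 0.1435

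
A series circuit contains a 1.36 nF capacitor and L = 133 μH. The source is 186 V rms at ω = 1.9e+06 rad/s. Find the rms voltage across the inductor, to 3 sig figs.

350 V

X_L = ωL = 253 Ω
X_C = 1/(ωC) = 387 Ω
Net reactance X = X_L − X_C = -134 Ω
Z = − j134 Ω
|Z| = √(0² + 134²) = 134 Ω
I = V/|Z| = 1.38 A
V_L = I·|Z_L| = 1.38 × 253 = 350 V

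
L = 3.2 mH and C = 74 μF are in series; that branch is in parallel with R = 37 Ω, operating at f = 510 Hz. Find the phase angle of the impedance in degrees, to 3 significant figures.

80.7°

ω = 2πf = 3204 rad/s
X_L = ωL = 10.3 Ω
X_C = 1/(ωC) = 4.22 Ω
Branch 1: Z₁ = R = 37.0 Ω
Branch 2 (series LC): Z₂ = j(X_L − X_C) = j6.04 Ω
Parallel: Z = Z₁Z₂/(Z₁+Z₂), |Z| = 5.96 Ω, ∠Z = 80.7°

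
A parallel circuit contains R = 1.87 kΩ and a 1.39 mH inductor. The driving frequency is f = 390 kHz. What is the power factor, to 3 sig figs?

0.877

ω = 2πf = 2.45e+06 rad/s
X_L = ωL = 3410 Ω
Parallel: admittances add. Y = 1/R + 1/(jωL)
Y = (0.000535 − j0.000294) S
|Y| = 0.000610 S → |Z| = 1/|Y| = 1640 Ω, ∠Z = −∠Y = 28.8°
cos φ = cos(28.8°) = 0.877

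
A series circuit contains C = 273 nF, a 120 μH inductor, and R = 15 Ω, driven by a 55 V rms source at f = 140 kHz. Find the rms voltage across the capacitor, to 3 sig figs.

2.23 V

ω = 2πf = 879600 rad/s
X_L = ωL = 106 Ω
X_C = 1/(ωC) = 4.16 Ω
Net reactance X = X_L − X_C = 101 Ω
Z = 15.0 + j101 Ω
|Z| = √(15.0² + 101²) = 102 Ω
I = V/|Z| = 537 mA
V_C = I·|Z_C| = 0.537 × 4.16 = 2.23 V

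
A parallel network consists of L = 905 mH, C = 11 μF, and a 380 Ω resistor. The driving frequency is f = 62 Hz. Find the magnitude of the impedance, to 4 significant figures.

332.9 Ω

ω = 2πf = 389.6 rad/s
X_L = ωL = 352.5 Ω
X_C = 1/(ωC) = 233.4 Ω
Parallel: admittances add. Y = 1/R + 1/(jωL) + jωC
Y = (0.002632 + j0.001449) S
|Y| = 0.003004 S → |Z| = 1/|Y| = 332.9 Ω, ∠Z = −∠Y = -28.83°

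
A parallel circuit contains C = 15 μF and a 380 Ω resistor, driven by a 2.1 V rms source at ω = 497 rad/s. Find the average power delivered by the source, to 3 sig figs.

11.6 mW

X_C = 1/(ωC) = 134 Ω
Parallel: admittances add. Y = 1/R + jωC
Y = (0.00263 + j0.00745) S
|Y| = 0.00791 S → |Z| = 1/|Y| = 126 Ω, ∠Z = −∠Y = -70.6°
I = V/|Z| = 16.6 mA
P = VI cos φ = 2.1 × 0.0166 × cos(-70.6°) = 11.6 mW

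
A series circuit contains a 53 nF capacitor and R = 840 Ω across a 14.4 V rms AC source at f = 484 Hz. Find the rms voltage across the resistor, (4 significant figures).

1.932 V

ω = 2πf = 3041 rad/s
X_C = 1/(ωC) = 6204 Ω
Z = 840.0 − j6204 Ω
|Z| = √(840.0² + 6204²) = 6261 Ω
I = V/|Z| = 2.300 mA
V_R = I·|Z_R| = 0.002300 × 840.0 = 1.932 V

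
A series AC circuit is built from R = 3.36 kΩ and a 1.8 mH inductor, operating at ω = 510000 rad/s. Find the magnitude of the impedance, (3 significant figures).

3480 Ω

X_L = ωL = 918 Ω
Z = 3360 + j918 Ω
|Z| = √(3360² + 918²) = 3480 Ω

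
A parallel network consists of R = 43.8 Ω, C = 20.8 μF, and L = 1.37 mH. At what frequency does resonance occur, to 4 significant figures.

942.8 Hz

ω₀ = 1/√(LC) = 1/√(0.00137 × 2.08e-05) = 5924 rad/s
f₀ = ω₀/(2π) = 942.8 Hz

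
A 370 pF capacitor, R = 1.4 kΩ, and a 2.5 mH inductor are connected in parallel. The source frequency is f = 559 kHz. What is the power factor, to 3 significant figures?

ω = 2πf = 3.512e+06 rad/s
X_L = ωL = 8780 Ω
X_C = 1/(ωC) = 769 Ω
Parallel: admittances add. Y = 1/R + 1/(jωL) + jωC
Y = (0.000714 + j0.00119) S
|Y| = 0.00138 S → |Z| = 1/|Y| = 722 Ω, ∠Z = −∠Y = -58.9°
cos φ = cos(-58.9°) = 0.516

0.516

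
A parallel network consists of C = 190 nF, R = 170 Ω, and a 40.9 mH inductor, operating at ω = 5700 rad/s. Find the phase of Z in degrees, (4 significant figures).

28.59°

X_L = ωL = 233.1 Ω
X_C = 1/(ωC) = 923.4 Ω
Parallel: admittances add. Y = 1/R + 1/(jωL) + jωC
Y = (0.005882 − j0.003206) S
|Y| = 0.006700 S → |Z| = 1/|Y| = 149.3 Ω, ∠Z = −∠Y = 28.59°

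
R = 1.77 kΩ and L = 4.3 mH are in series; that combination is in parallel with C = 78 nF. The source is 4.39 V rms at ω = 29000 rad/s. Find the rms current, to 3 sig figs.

X_L = ωL = 125 Ω
X_C = 1/(ωC) = 442 Ω
Branch 1 (R+jX_L): Z₁ = 1770 + j125 Ω, |Z₁| = 1770 Ω
Branch 2 (−jX_C): Z₂ = −j442 Ω
Parallel: Z = Z₁Z₂/(Z₁+Z₂), |Z| = 436 Ω, ∠Z = -75.8°
I = V/|Z| = 4.39/436 = 10.1 mA

10.1 mA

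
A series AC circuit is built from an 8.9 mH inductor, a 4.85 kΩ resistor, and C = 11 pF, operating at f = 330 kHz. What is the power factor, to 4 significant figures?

ω = 2πf = 2.073e+06 rad/s
X_L = ωL = 18450 Ω
X_C = 1/(ωC) = 43840 Ω
Net reactance X = X_L − X_C = -25390 Ω
Z = 4850 − j25390 Ω
|Z| = √(4850² + 25390²) = 25850 Ω
∠Z = arctan(-25390/4850) = -79.19°
cos φ = cos(-79.19°) = 0.1876

0.1876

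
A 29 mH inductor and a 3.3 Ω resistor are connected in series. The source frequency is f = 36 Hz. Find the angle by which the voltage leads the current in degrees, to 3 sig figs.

63.3°

ω = 2πf = 226.2 rad/s
X_L = ωL = 6.56 Ω
Z = 3.30 + j6.56 Ω
|Z| = √(3.30² + 6.56²) = 7.34 Ω
∠Z = arctan(6.56/3.30) = 63.3°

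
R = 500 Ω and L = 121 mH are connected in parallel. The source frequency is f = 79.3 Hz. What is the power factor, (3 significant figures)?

ω = 2πf = 498.3 rad/s
X_L = ωL = 60.3 Ω
Parallel: admittances add. Y = 1/R + 1/(jωL)
Y = (0.00200 − j0.0166) S
|Y| = 0.0167 S → |Z| = 1/|Y| = 59.9 Ω, ∠Z = −∠Y = 83.1°
cos φ = cos(83.1°) = 0.120

0.120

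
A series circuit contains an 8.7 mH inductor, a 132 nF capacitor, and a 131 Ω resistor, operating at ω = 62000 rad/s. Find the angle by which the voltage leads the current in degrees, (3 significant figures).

X_L = ωL = 539 Ω
X_C = 1/(ωC) = 122 Ω
Net reactance X = X_L − X_C = 417 Ω
Z = 131 + j417 Ω
|Z| = √(131² + 417²) = 437 Ω
∠Z = arctan(417/131) = 72.6°

72.6°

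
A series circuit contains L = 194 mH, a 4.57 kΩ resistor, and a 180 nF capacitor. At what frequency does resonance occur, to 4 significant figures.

851.7 Hz

ω₀ = 1/√(LC) = 1/√(0.194 × 1.8e-07) = 5351 rad/s
f₀ = ω₀/(2π) = 851.7 Hz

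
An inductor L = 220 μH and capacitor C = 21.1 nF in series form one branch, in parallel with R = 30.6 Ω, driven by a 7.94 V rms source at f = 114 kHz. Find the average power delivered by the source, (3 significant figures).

ω = 2πf = 716300 rad/s
X_L = ωL = 158 Ω
X_C = 1/(ωC) = 66.2 Ω
Branch 1: Z₁ = R = 30.6 Ω
Branch 2 (series LC): Z₂ = j(X_L − X_C) = j91.4 Ω
Parallel: Z = Z₁Z₂/(Z₁+Z₂), |Z| = 29.0 Ω, ∠Z = 18.5°
I = V/|Z| = 274 mA
P = VI cos φ = 7.94 × 0.274 × cos(18.5°) = 2.06 W

2.06 W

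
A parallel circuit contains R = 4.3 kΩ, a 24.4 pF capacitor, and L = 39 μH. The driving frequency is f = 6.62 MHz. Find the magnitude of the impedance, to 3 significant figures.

ω = 2πf = 4.159e+07 rad/s
X_L = ωL = 1620 Ω
X_C = 1/(ωC) = 985 Ω
Parallel: admittances add. Y = 1/R + 1/(jωL) + jωC
Y = (0.000233 + j0.000398) S
|Y| = 0.000461 S → |Z| = 1/|Y| = 2170 Ω, ∠Z = −∠Y = -59.7°

2170 Ω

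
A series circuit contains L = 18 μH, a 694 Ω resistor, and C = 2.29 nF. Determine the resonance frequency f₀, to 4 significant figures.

783.9 kHz

ω₀ = 1/√(LC) = 1/√(1.8e-05 × 2.29e-09) = 4.925e+06 rad/s
f₀ = ω₀/(2π) = 783.9 kHz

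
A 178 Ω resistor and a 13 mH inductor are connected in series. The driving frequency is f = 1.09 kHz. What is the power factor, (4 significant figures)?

0.8944

ω = 2πf = 6849 rad/s
X_L = ωL = 89.03 Ω
Z = 178.0 + j89.03 Ω
|Z| = √(178.0² + 89.03²) = 199.0 Ω
∠Z = arctan(89.03/178.0) = 26.57°
cos φ = cos(26.57°) = 0.8944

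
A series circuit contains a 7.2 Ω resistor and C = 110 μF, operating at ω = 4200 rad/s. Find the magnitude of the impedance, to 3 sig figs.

X_C = 1/(ωC) = 2.16 Ω
Z = 7.20 − j2.16 Ω
|Z| = √(7.20² + 2.16²) = 7.52 Ω

7.52 Ω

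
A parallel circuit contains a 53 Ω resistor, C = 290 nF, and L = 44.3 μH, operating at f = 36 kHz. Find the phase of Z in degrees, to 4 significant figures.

ω = 2πf = 226200 rad/s
X_L = ωL = 10.02 Ω
X_C = 1/(ωC) = 15.24 Ω
Parallel: admittances add. Y = 1/R + 1/(jωL) + jωC
Y = (0.01887 − j0.03420) S
|Y| = 0.03906 S → |Z| = 1/|Y| = 25.60 Ω, ∠Z = −∠Y = 61.11°

61.11°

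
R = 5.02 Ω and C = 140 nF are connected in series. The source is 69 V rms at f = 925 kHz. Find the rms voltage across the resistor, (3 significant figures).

67.0 V

ω = 2πf = 5.812e+06 rad/s
X_C = 1/(ωC) = 1.23 Ω
Z = 5.02 − j1.23 Ω
|Z| = √(5.02² + 1.23²) = 5.17 Ω
I = V/|Z| = 13.4 A
V_R = I·|Z_R| = 13.4 × 5.02 = 67.0 V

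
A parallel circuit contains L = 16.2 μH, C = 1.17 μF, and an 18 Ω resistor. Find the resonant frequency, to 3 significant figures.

36.6 kHz

ω₀ = 1/√(LC) = 1/√(1.62e-05 × 1.17e-06) = 229700 rad/s
f₀ = ω₀/(2π) = 36.6 kHz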